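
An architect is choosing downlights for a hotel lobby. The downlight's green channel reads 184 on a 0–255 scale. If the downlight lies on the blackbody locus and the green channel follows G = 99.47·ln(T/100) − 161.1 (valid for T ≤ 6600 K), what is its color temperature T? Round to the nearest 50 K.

ln t = (184 + 161.1) / 99.47 = 3.4694.
t = e^3.4694 = 32.117.
T = 100·t = 3212 K → 3200 K to the nearest 50 K.

3200 K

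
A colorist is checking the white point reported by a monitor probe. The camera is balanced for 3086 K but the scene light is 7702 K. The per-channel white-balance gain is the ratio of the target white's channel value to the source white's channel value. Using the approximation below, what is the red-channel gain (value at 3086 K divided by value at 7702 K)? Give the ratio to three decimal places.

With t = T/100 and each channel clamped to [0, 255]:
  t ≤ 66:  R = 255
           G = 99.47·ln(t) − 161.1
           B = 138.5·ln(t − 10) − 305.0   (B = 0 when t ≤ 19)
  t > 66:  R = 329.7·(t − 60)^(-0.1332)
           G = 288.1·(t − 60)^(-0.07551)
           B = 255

1.128

At 7702 K (t = 77.02):
  R = 329.7·(77.02 − 60)^(-0.1332) = 329.7·17.02^(-0.1332) = 329.7·0.68555 = 226.024.
At 3086 K (t = 30.86):
  R = 255 by definition for t ≤ 66.
Gain = 255.000 / 226.024 = 1.1282 → 1.128.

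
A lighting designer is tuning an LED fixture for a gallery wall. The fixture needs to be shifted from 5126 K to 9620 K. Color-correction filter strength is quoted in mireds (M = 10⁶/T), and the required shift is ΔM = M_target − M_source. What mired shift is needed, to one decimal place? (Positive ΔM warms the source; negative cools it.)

M_source = 10⁶/5126 = 195.084; M_target = 10⁶/9620 = 103.950.
ΔM = 103.950 − 195.084 = -91.134 → -91.1 mireds, a cooling shift.

-91.1 mireds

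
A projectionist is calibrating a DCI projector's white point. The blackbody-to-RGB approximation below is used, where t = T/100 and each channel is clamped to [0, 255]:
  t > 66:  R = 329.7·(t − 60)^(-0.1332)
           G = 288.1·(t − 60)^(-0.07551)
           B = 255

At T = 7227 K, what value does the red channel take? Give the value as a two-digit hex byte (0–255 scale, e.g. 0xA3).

t = 7227/100 = 72.27; the t > 66 branch applies.
R = 329.7·(72.27 − 60)^(-0.1332) = 329.7·12.27^(-0.1332) = 329.7·0.71609 = 236.094.
Rounded: 236; in hex, 0xEC.

0xEC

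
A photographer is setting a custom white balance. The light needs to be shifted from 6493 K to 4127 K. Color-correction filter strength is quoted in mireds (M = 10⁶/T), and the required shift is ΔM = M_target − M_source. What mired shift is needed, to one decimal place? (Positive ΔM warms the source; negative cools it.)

M_source = 10⁶/6493 = 154.012; M_target = 10⁶/4127 = 242.307.
ΔM = 242.307 − 154.012 = 88.295 → +88.3 mireds, a warming shift.

+88.3 mireds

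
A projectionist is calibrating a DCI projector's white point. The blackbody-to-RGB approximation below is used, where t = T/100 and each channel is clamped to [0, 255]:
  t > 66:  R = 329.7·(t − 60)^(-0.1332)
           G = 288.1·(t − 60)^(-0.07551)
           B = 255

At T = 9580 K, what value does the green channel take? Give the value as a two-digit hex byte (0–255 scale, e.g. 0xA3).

t = 9580/100 = 95.8; the t > 66 branch applies.
G = 288.1·(95.8 − 60)^(-0.07551) = 288.1·35.8^(-0.07551) = 288.1·0.76325 = 219.892.
Rounded: 220; in hex, 0xDC.

0xDC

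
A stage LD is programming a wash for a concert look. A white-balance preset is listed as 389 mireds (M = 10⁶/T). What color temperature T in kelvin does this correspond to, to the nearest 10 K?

2570 K

T = 10⁶ / 389 = 2570.69 K → 2570 K.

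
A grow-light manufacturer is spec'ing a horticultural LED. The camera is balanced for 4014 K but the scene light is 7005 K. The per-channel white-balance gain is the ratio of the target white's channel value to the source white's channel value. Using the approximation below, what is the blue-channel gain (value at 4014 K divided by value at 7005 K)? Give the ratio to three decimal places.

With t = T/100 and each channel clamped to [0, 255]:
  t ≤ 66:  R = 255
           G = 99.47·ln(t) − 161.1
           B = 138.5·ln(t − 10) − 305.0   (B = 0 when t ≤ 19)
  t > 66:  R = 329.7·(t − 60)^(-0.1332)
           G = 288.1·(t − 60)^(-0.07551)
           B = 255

At 7005 K (t = 70.05):
  B = 255 by definition for t > 66.
At 4014 K (t = 40.14):
  B = 138.5·ln(40.14 − 10) − 305.0 = 138.5·ln 30.14 − 305.0 = 138.5·3.4059 − 305.0 = 166.711.
Gain = 166.711 / 255.000 = 0.6538 → 0.654.

0.654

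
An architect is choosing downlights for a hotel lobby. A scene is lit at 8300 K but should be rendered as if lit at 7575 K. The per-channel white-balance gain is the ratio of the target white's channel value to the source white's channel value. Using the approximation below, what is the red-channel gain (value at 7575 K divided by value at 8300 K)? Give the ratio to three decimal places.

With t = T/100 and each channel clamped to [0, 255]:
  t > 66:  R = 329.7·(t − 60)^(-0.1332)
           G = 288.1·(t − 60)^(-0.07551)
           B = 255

At 8300 K (t = 83):
  R = 329.7·(83 − 60)^(-0.1332) = 329.7·23^(-0.1332) = 329.7·0.65859 = 217.138.
At 7575 K (t = 75.75):
  R = 329.7·(75.75 − 60)^(-0.1332) = 329.7·15.75^(-0.1332) = 329.7·0.69266 = 228.371.
Gain = 228.371 / 217.138 = 1.0517 → 1.052.

1.052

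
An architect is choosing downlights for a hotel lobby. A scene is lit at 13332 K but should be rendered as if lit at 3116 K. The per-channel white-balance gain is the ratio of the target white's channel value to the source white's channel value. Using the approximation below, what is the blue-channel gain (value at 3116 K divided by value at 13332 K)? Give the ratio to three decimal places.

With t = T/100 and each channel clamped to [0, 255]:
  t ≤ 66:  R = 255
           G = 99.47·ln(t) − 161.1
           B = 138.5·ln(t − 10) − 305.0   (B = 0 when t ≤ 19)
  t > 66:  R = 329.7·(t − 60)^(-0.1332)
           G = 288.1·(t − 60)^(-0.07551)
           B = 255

0.462

At 13332 K (t = 133.32):
  B = 255 by definition for t > 66.
At 3116 K (t = 31.16):
  B = 138.5·ln(31.16 − 10) − 305.0 = 138.5·ln 21.16 − 305.0 = 138.5·3.0521 − 305.0 = 117.718.
Gain = 117.718 / 255.000 = 0.4616 → 0.462.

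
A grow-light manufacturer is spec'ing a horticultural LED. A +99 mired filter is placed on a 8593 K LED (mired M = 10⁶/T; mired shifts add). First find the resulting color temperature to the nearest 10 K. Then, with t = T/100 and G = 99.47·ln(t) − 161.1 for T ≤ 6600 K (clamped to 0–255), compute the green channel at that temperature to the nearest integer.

M_in = 10⁶/8593 = 116.37; M_out = 116.37 + (+99) = 215.37.
T_out = 10⁶/215.37 = 4643.1 K → 4640 K; t = 46.4.
G = 99.47·ln 46.4 − 161.1 = 99.47·3.8373 − 161.1 = 220.596.
Rounded: 221.

221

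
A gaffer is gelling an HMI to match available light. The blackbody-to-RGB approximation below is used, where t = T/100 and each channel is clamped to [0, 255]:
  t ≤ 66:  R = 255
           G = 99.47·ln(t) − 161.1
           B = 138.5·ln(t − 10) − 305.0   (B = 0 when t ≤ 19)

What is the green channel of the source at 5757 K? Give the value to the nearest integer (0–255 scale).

242

t = 5757/100 = 57.57; the t ≤ 66 branch applies.
G = 99.47·ln 57.57 − 161.1 = 99.47·4.0530 − 161.1 = 242.052.
Rounded: 242.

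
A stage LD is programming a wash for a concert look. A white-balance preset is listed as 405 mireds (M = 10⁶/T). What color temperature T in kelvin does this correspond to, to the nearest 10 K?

2470 K

T = 10⁶ / 405 = 2469.14 K → 2470 K.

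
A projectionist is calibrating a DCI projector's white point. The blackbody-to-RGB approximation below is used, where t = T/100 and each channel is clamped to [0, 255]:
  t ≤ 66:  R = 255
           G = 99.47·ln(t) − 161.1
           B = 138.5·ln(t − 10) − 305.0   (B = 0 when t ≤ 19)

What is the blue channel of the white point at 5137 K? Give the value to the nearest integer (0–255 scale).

211

t = 5137/100 = 51.37; the t ≤ 66 branch applies.
B = 138.5·ln(51.37 − 10) − 305.0 = 138.5·ln 41.37 − 305.0 = 138.5·3.7226 − 305.0 = 210.574.
Rounded: 211.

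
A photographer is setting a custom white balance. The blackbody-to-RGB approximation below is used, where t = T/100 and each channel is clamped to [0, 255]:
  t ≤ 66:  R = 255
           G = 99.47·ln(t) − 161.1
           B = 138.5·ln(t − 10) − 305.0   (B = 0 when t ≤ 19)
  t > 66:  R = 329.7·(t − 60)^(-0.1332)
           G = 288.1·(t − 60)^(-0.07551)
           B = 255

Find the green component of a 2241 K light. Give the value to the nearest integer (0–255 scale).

148

t = 2241/100 = 22.41; the t ≤ 66 branch applies.
G = 99.47·ln 22.41 − 161.1 = 99.47·3.1095 − 161.1 = 148.203.
Rounded: 148.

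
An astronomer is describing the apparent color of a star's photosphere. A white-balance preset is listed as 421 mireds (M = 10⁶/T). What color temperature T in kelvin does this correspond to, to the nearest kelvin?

T = 10⁶ / 421 = 2375.30 K → 2375 K.

2375 K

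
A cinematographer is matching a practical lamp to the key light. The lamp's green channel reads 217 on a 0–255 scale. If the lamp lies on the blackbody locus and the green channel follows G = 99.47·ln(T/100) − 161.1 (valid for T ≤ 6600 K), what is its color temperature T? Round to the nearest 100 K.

ln t = (217 + 161.1) / 99.47 = 3.8011.
t = e^3.8011 = 44.752.
T = 100·t = 4475 K → 4500 K to the nearest 100 K.

4500 K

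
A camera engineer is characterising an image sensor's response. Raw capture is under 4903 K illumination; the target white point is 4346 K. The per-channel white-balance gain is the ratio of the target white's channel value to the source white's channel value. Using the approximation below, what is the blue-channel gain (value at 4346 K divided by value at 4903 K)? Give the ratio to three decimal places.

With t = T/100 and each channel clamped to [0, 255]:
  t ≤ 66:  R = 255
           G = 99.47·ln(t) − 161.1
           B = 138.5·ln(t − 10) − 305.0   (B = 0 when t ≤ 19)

At 4903 K (t = 49.03):
  B = 138.5·ln(49.03 − 10) − 305.0 = 138.5·ln 39.03 − 305.0 = 138.5·3.6643 − 305.0 = 202.510.
At 4346 K (t = 43.46):
  B = 138.5·ln(43.46 − 10) − 305.0 = 138.5·ln 33.46 − 305.0 = 138.5·3.5104 − 305.0 = 181.184.
Gain = 181.184 / 202.510 = 0.8947 → 0.895.

0.895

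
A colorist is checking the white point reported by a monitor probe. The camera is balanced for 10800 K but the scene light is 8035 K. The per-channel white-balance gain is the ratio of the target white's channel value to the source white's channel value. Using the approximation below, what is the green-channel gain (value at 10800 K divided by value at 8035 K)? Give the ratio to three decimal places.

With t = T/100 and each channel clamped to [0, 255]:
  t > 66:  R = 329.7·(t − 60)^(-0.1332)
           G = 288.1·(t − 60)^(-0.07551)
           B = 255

At 8035 K (t = 80.35):
  G = 288.1·(80.35 − 60)^(-0.07551) = 288.1·20.35^(-0.07551) = 288.1·0.79651 = 229.474.
At 10800 K (t = 108):
  G = 288.1·(108 − 60)^(-0.07551) = 288.1·48^(-0.07551) = 288.1·0.74653 = 215.076.
Gain = 215.076 / 229.474 = 0.9373 → 0.937.

0.937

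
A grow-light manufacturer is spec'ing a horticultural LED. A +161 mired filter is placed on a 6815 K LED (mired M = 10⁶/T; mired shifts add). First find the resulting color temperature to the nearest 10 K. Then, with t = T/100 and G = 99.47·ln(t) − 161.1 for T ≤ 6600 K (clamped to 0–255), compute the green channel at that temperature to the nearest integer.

185

M_in = 10⁶/6815 = 146.74; M_out = 146.74 + (+161) = 307.74.
T_out = 10⁶/307.74 = 3249.5 K → 3250 K; t = 32.5.
G = 99.47·ln 32.5 − 161.1 = 99.47·3.4812 − 161.1 = 185.179.
Rounded: 185.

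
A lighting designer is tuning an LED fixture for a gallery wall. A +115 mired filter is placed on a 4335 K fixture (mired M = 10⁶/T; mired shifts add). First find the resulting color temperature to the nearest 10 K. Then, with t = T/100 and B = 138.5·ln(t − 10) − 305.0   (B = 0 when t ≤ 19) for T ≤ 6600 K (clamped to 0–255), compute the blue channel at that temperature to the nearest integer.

M_in = 10⁶/4335 = 230.68; M_out = 230.68 + (+115) = 345.68.
T_out = 10⁶/345.68 = 2892.8 K → 2890 K; t = 28.9.
B = 138.5·ln(28.9 − 10) − 305.0 = 138.5·ln 18.9 − 305.0 = 138.5·2.9392 − 305.0 = 102.074.
Rounded: 102.

102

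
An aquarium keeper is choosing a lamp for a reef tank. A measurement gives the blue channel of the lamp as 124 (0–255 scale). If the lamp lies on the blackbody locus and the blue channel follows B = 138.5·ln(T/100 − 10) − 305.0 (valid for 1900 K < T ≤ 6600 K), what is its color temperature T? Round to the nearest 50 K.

ln(t − 10) = (124 + 305.0) / 138.5 = 3.0975.
t − 10 = e^3.0975 = 22.142, so t = 32.142.
T = 100·t = 3214 K → 3200 K to the nearest 50 K.

3200 K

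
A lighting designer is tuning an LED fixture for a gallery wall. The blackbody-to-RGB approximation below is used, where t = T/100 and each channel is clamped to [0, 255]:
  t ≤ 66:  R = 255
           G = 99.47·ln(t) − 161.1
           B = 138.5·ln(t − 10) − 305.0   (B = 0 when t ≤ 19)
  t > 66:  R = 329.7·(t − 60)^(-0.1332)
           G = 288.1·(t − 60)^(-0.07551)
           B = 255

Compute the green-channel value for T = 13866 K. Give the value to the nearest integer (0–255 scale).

207

t = 13866/100 = 138.66; the t > 66 branch applies.
G = 288.1·(138.66 − 60)^(-0.07551) = 288.1·78.66^(-0.07551) = 288.1·0.71920 = 207.202.
Rounded: 207.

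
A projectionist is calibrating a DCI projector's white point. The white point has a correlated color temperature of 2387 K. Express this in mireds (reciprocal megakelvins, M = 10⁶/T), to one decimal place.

M = 10⁶ / 2387 = 418.936 → 418.9 mireds.

418.9 mireds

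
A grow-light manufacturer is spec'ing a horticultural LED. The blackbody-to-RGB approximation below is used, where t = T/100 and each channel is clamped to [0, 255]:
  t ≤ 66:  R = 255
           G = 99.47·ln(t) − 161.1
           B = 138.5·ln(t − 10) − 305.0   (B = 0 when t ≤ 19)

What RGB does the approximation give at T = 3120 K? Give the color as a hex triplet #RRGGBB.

#FFB576

t = 3120/100 = 31.2; the t ≤ 66 branch applies.
R = 255 by definition for t ≤ 66.
G = 99.47·ln 31.2 − 161.1 = 99.47·3.4404 − 161.1 = 181.118.
B = 138.5·ln(31.2 − 10) − 305.0 = 138.5·ln 21.2 − 305.0 = 138.5·3.0540 − 305.0 = 117.979.
Rounded: (255, 181, 118).
In hex: #FFB576.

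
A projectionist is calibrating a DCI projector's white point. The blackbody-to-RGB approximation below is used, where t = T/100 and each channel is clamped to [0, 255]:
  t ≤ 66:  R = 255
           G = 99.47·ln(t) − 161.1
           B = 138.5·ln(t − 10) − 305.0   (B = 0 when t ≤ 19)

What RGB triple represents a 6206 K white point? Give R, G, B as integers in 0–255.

t = 6206/100 = 62.06; the t ≤ 66 branch applies.
R = 255 by definition for t ≤ 66.
G = 99.47·ln 62.06 − 161.1 = 99.47·4.1281 − 161.1 = 249.522.
B = 138.5·ln(62.06 − 10) − 305.0 = 138.5·ln 52.06 − 305.0 = 138.5·3.9524 − 305.0 = 242.407.
Rounded: (255, 250, 242).

R=255, G=250, B=242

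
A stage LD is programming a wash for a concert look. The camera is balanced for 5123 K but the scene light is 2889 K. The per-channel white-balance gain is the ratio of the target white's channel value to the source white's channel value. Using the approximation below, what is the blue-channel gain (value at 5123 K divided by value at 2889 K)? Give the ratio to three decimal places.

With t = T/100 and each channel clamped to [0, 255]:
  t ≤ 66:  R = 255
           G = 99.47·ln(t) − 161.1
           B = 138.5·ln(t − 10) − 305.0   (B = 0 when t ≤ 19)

At 2889 K (t = 28.89):
  B = 138.5·ln(28.89 − 10) − 305.0 = 138.5·ln 18.89 − 305.0 = 138.5·2.9386 − 305.0 = 102.001.
At 5123 K (t = 51.23):
  B = 138.5·ln(51.23 − 10) − 305.0 = 138.5·ln 41.23 − 305.0 = 138.5·3.7192 − 305.0 = 210.105.
Gain = 210.105 / 102.001 = 2.0598 → 2.060.

2.060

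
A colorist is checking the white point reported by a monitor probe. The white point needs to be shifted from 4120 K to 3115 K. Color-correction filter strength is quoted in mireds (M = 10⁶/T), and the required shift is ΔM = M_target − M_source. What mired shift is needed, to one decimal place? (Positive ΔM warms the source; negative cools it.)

+78.3 mireds

M_source = 10⁶/4120 = 242.718; M_target = 10⁶/3115 = 321.027.
ΔM = 321.027 − 242.718 = 78.309 → +78.3 mireds, a warming shift.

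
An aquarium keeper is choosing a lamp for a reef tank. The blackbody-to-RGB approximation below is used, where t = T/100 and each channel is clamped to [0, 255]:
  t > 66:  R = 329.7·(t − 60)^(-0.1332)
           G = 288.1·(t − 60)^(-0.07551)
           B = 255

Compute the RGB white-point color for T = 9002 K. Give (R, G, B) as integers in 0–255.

(210, 223, 255)

t = 9002/100 = 90.02; the t > 66 branch applies.
R = 329.7·(90.02 − 60)^(-0.1332) = 329.7·30.02^(-0.1332) = 329.7·0.63564 = 209.569.
G = 288.1·(90.02 − 60)^(-0.07551) = 288.1·30.02^(-0.07551) = 288.1·0.77347 = 222.835.
B = 255 by definition for t > 66.
Rounded: (210, 223, 255).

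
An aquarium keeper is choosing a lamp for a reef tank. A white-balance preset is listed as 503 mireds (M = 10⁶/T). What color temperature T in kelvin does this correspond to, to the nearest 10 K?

1990 K

T = 10⁶ / 503 = 1988.07 K → 1990 K.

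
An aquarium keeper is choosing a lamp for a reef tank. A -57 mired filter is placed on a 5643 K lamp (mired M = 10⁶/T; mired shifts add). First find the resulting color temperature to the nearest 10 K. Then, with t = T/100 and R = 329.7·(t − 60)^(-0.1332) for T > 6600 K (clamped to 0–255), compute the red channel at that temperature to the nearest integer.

217

M_in = 10⁶/5643 = 177.21; M_out = 177.21 + (-57) = 120.21.
T_out = 10⁶/120.21 = 8318.7 K → 8320 K; t = 83.2.
R = 329.7·(83.2 − 60)^(-0.1332) = 329.7·23.2^(-0.1332) = 329.7·0.65784 = 216.888.
Rounded: 217.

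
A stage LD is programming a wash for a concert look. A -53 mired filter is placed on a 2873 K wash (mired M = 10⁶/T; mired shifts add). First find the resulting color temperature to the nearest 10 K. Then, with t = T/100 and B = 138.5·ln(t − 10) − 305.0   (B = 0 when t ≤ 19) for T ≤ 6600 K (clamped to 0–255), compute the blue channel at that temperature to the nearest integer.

M_in = 10⁶/2873 = 348.07; M_out = 348.07 + (-53) = 295.07.
T_out = 10⁶/295.07 = 3389.0 K → 3390 K; t = 33.9.
B = 138.5·ln(33.9 − 10) − 305.0 = 138.5·ln 23.9 − 305.0 = 138.5·3.1739 − 305.0 = 134.582.
Rounded: 135.

135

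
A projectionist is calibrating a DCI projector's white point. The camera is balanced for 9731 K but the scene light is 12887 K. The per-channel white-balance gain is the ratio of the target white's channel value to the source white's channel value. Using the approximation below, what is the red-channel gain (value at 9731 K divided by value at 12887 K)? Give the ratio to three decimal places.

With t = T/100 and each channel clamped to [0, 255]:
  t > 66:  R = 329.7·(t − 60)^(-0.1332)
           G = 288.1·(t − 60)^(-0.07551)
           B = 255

At 12887 K (t = 128.87):
  R = 329.7·(128.87 − 60)^(-0.1332) = 329.7·68.87^(-0.1332) = 329.7·0.56908 = 187.626.
At 9731 K (t = 97.31):
  R = 329.7·(97.31 − 60)^(-0.1332) = 329.7·37.31^(-0.1332) = 329.7·0.61749 = 203.588.
Gain = 203.588 / 187.626 = 1.0851 → 1.085.

1.085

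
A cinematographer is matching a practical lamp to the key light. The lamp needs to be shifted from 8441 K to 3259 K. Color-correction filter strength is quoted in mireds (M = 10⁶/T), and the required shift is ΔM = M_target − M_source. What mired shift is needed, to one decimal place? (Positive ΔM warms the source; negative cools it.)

+188.4 mireds

M_source = 10⁶/8441 = 118.469; M_target = 10⁶/3259 = 306.843.
ΔM = 306.843 − 118.469 = 188.373 → +188.4 mireds, a warming shift.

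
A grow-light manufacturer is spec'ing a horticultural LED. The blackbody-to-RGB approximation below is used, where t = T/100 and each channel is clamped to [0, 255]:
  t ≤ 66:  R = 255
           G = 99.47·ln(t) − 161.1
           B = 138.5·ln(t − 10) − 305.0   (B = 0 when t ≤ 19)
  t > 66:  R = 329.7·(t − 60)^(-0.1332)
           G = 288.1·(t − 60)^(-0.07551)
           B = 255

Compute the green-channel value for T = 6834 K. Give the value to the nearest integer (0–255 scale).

t = 6834/100 = 68.34; the t > 66 branch applies.
G = 288.1·(68.34 − 60)^(-0.07551) = 288.1·8.34^(-0.07551) = 288.1·0.85201 = 245.463.
Rounded: 245.

245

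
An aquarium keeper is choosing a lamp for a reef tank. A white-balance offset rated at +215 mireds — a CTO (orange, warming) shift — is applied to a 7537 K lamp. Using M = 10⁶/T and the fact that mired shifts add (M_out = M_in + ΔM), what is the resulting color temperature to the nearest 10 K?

2880 K

M_in = 10⁶/7537 = 132.68 mireds.
M_out = 132.68 + (+215) = 347.68 mireds.
T_out = 10⁶/347.68 = 2876.2 K → 2880 K.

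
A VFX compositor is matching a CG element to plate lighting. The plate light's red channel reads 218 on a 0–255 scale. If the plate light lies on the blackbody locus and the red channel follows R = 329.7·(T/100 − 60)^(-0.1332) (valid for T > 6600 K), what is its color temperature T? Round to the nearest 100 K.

(t − 60)^(-0.1332) = 218/329.7 = 0.66121.
t − 60 = 0.66121^(1/-0.1332) = 0.66121^(-7.508) = 22.326, so t = 82.326.
T = 100·t = 8233 K → 8200 K to the nearest 100 K.

8200 K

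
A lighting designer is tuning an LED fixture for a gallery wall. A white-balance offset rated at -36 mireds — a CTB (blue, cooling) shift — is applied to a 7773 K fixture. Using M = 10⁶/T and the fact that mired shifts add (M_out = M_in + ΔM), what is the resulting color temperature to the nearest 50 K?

10800 K

M_in = 10⁶/7773 = 128.65 mireds.
M_out = 128.65 + (-36) = 92.65 mireds.
T_out = 10⁶/92.65 = 10793.3 K → 10800 K.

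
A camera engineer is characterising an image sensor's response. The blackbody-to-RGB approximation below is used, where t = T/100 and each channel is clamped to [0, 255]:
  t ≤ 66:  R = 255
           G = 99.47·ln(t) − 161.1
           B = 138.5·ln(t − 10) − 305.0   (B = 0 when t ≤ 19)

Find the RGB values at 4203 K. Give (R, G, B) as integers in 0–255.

t = 4203/100 = 42.03; the t ≤ 66 branch applies.
R = 255 by definition for t ≤ 66.
G = 99.47·ln 42.03 − 161.1 = 99.47·3.7384 − 161.1 = 210.757.
B = 138.5·ln(42.03 − 10) − 305.0 = 138.5·ln 32.03 − 305.0 = 138.5·3.4667 − 305.0 = 175.134.
Rounded: (255, 211, 175).

(255, 211, 175)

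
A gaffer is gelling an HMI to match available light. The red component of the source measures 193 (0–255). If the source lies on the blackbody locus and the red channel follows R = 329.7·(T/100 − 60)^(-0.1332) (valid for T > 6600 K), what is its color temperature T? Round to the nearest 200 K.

11600 K

(t − 60)^(-0.1332) = 193/329.7 = 0.58538.
t − 60 = 0.58538^(1/-0.1332) = 0.58538^(-7.508) = 55.713, so t = 115.713.
T = 100·t = 11571 K → 11600 K to the nearest 200 K.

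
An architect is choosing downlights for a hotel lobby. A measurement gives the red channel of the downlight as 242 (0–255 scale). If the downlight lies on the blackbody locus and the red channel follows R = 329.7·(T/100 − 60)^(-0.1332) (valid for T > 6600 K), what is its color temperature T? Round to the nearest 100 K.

(t − 60)^(-0.1332) = 242/329.7 = 0.73400.
t − 60 = 0.73400^(1/-0.1332) = 0.73400^(-7.508) = 10.193, so t = 70.193.
T = 100·t = 7019 K → 7000 K to the nearest 100 K.

7000 K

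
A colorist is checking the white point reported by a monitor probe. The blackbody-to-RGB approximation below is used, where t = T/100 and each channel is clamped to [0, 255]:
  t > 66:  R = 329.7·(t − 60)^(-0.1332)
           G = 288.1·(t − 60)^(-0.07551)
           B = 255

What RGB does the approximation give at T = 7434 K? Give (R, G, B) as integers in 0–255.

(231, 236, 255)

t = 7434/100 = 74.34; the t > 66 branch applies.
R = 329.7·(74.34 − 60)^(-0.1332) = 329.7·14.34^(-0.1332) = 329.7·0.70137 = 231.242.
G = 288.1·(74.34 − 60)^(-0.07551) = 288.1·14.34^(-0.07551) = 288.1·0.81784 = 235.620.
B = 255 by definition for t > 66.
Rounded: (231, 236, 255).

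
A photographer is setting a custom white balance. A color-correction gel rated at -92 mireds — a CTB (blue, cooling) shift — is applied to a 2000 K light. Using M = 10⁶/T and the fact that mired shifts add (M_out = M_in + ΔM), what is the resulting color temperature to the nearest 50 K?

2450 K

M_in = 10⁶/2000 = 500.00 mireds.
M_out = 500.00 + (-92) = 408.00 mireds.
T_out = 10⁶/408.00 = 2451.0 K → 2450 K.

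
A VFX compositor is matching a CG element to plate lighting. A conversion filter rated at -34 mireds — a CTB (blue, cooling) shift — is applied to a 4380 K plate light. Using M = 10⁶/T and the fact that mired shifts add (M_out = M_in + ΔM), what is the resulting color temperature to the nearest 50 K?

5150 K

M_in = 10⁶/4380 = 228.31 mireds.
M_out = 228.31 + (-34) = 194.31 mireds.
T_out = 10⁶/194.31 = 5146.4 K → 5150 K.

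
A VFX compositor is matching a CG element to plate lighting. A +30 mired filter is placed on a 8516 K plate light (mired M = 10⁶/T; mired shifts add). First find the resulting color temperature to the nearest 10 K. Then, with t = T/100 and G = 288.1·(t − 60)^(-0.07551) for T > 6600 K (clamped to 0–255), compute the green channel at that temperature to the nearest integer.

247

M_in = 10⁶/8516 = 117.43; M_out = 117.43 + (+30) = 147.43.
T_out = 10⁶/147.43 = 6783.1 K → 6780 K; t = 67.8.
G = 288.1·(67.8 − 60)^(-0.07551) = 288.1·7.8^(-0.07551) = 288.1·0.85632 = 246.707.
Rounded: 247.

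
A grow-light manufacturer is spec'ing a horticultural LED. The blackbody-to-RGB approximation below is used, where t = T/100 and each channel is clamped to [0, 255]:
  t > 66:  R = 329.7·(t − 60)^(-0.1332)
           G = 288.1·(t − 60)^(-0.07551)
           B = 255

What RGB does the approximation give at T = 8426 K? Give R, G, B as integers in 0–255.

R=216, G=226, B=255

t = 8426/100 = 84.26; the t > 66 branch applies.
R = 329.7·(84.26 − 60)^(-0.1332) = 329.7·24.26^(-0.1332) = 329.7·0.65393 = 215.601.
G = 288.1·(84.26 − 60)^(-0.07551) = 288.1·24.26^(-0.07551) = 288.1·0.78601 = 226.449.
B = 255 by definition for t > 66.
Rounded: (216, 226, 255).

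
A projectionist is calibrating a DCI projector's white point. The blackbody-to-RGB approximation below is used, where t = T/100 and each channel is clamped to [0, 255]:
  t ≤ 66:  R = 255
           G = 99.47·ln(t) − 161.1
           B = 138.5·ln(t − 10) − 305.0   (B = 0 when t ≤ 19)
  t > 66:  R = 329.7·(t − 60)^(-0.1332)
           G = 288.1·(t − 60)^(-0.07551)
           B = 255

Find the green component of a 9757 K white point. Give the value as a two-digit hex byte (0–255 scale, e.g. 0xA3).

t = 9757/100 = 97.57; the t > 66 branch applies.
G = 288.1·(97.57 − 60)^(-0.07551) = 288.1·37.57^(-0.07551) = 288.1·0.76047 = 219.092.
Rounded: 219; in hex, 0xDB.

0xDB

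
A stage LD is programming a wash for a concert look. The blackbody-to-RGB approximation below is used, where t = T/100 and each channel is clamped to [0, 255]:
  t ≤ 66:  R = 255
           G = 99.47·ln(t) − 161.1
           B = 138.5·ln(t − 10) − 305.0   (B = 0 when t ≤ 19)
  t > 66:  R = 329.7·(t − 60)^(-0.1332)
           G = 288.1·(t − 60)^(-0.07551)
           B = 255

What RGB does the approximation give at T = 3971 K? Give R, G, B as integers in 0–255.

t = 3971/100 = 39.71; the t ≤ 66 branch applies.
R = 255 by definition for t ≤ 66.
G = 99.47·ln 39.71 − 161.1 = 99.47·3.6816 − 161.1 = 205.109.
B = 138.5·ln(39.71 − 10) − 305.0 = 138.5·ln 29.71 − 305.0 = 138.5·3.3915 − 305.0 = 164.720.
Rounded: (255, 205, 165).

R=255, G=205, B=165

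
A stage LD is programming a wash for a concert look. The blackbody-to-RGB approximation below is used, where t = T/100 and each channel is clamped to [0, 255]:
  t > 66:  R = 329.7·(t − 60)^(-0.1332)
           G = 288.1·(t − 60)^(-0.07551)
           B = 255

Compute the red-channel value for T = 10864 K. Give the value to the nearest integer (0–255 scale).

t = 10864/100 = 108.64; the t > 66 branch applies.
R = 329.7·(108.64 − 60)^(-0.1332) = 329.7·48.64^(-0.1332) = 329.7·0.59606 = 196.522.
Rounded: 197.

197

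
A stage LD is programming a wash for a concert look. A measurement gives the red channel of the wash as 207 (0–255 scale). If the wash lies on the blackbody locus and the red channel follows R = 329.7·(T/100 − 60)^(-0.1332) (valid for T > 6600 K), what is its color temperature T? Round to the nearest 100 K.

9300 K

(t − 60)^(-0.1332) = 207/329.7 = 0.62784.
t − 60 = 0.62784^(1/-0.1332) = 0.62784^(-7.508) = 32.933, so t = 92.933.
T = 100·t = 9293 K → 9300 K to the nearest 100 K.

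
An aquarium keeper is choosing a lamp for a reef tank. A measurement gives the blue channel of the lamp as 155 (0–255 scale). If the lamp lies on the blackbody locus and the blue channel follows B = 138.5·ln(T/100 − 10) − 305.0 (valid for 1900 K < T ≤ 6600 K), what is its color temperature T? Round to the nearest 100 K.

3800 K

ln(t − 10) = (155 + 305.0) / 138.5 = 3.3213.
t − 10 = e^3.3213 = 27.696, so t = 37.696.
T = 100·t = 3770 K → 3800 K to the nearest 100 K.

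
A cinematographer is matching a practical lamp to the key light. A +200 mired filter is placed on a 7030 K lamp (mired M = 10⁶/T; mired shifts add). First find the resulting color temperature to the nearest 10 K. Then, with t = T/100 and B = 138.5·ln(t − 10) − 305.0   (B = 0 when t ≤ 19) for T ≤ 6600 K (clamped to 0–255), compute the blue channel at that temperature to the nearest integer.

M_in = 10⁶/7030 = 142.25; M_out = 142.25 + (+200) = 342.25.
T_out = 10⁶/342.25 = 2921.9 K → 2920 K; t = 29.2.
B = 138.5·ln(29.2 − 10) − 305.0 = 138.5·ln 19.2 − 305.0 = 138.5·2.9549 − 305.0 = 104.255.
Rounded: 104.

104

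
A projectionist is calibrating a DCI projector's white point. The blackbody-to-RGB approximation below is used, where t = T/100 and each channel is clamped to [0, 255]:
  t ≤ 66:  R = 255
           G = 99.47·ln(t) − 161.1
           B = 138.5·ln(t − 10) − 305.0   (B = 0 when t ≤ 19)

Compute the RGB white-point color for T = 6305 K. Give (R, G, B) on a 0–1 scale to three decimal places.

t = 6305/100 = 63.05; the t ≤ 66 branch applies.
R = 255 by definition for t ≤ 66.
G = 99.47·ln 63.05 − 161.1 = 99.47·4.1439 − 161.1 = 251.097.
B = 138.5·ln(63.05 − 10) − 305.0 = 138.5·ln 53.05 − 305.0 = 138.5·3.9712 − 305.0 = 245.016.
Dividing each by 255: (1.0000, 0.9847, 0.9608) → (1.000, 0.985, 0.961).

(1.000, 0.985, 0.961)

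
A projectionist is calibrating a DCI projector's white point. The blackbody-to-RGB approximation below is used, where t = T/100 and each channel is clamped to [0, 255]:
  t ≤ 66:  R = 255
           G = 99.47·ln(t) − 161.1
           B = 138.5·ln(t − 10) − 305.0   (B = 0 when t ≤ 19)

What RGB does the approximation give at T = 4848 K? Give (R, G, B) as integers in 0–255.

t = 4848/100 = 48.48; the t ≤ 66 branch applies.
R = 255 by definition for t ≤ 66.
G = 99.47·ln 48.48 − 161.1 = 99.47·3.8812 − 161.1 = 224.958.
B = 138.5·ln(48.48 − 10) − 305.0 = 138.5·ln 38.48 − 305.0 = 138.5·3.6501 − 305.0 = 200.544.
Rounded: (255, 225, 201).

(255, 225, 201)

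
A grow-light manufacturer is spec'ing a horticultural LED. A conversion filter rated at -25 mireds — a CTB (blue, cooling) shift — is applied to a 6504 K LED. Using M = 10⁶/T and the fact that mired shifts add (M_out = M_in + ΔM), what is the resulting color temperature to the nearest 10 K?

7770 K

M_in = 10⁶/6504 = 153.75 mireds.
M_out = 153.75 + (-25) = 128.75 mireds.
T_out = 10⁶/128.75 = 7766.9 K → 7770 K.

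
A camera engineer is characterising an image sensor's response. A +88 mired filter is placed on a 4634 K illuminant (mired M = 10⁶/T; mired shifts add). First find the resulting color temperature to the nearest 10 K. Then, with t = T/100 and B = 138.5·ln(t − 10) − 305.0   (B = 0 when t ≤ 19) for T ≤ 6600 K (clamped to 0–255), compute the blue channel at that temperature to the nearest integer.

129

M_in = 10⁶/4634 = 215.80; M_out = 215.80 + (+88) = 303.80.
T_out = 10⁶/303.80 = 3291.7 K → 3290 K; t = 32.9.
B = 138.5·ln(32.9 − 10) − 305.0 = 138.5·ln 22.9 − 305.0 = 138.5·3.1311 − 305.0 = 128.662.
Rounded: 129.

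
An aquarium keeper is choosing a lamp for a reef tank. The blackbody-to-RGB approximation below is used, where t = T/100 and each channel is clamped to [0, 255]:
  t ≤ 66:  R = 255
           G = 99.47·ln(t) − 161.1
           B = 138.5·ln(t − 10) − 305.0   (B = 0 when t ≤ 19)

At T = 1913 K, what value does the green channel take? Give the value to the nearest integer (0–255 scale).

t = 1913/100 = 19.13; the t ≤ 66 branch applies.
G = 99.47·ln 19.13 − 161.1 = 99.47·2.9513 − 161.1 = 132.462.
Rounded: 132.

132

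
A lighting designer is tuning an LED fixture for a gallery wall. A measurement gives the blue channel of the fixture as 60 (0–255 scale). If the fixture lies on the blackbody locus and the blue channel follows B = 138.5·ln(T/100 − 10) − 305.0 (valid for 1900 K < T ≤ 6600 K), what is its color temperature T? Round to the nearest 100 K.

ln(t − 10) = (60 + 305.0) / 138.5 = 2.6354.
t − 10 = e^2.6354 = 13.949, so t = 23.949.
T = 100·t = 2395 K → 2400 K to the nearest 100 K.

2400 K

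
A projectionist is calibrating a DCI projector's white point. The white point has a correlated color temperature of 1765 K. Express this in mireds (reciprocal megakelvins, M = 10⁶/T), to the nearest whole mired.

M = 10⁶ / 1765 = 566.572 → 567 mireds.

567 mireds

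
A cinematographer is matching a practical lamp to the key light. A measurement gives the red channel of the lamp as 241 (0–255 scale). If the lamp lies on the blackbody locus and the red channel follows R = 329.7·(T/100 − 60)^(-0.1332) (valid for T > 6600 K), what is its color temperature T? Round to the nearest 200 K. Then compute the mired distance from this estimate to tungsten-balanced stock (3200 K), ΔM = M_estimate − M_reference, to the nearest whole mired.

(t − 60)^(-0.1332) = 241/329.7 = 0.73097.
t − 60 = 0.73097^(1/-0.1332) = 0.73097^(-7.508) = 10.514, so t = 70.514.
T = 100·t = 7051 K → 7000 K to the nearest 200 K.
M_estimate = 10⁶/7000 = 142.86; M_reference = 10⁶/3200 = 312.50.
ΔM = 142.86 − 312.50 = -169.64 → -170 mireds.

-170 mireds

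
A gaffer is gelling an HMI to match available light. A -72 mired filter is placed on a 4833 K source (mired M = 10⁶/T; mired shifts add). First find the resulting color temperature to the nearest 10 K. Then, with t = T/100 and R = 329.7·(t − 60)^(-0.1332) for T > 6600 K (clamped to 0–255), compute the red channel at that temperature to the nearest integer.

232

M_in = 10⁶/4833 = 206.91; M_out = 206.91 + (-72) = 134.91.
T_out = 10⁶/134.91 = 7412.3 K → 7410 K; t = 74.1.
R = 329.7·(74.1 − 60)^(-0.1332) = 329.7·14.1^(-0.1332) = 329.7·0.70295 = 231.762.
Rounded: 232.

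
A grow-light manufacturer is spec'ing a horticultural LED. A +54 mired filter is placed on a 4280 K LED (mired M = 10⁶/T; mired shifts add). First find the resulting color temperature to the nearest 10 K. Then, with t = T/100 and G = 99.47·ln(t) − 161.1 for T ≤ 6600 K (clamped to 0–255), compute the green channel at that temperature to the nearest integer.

M_in = 10⁶/4280 = 233.64; M_out = 233.64 + (+54) = 287.64.
T_out = 10⁶/287.64 = 3476.5 K → 3480 K; t = 34.8.
G = 99.47·ln 34.8 − 161.1 = 99.47·3.5496 − 161.1 = 191.980.
Rounded: 192.

192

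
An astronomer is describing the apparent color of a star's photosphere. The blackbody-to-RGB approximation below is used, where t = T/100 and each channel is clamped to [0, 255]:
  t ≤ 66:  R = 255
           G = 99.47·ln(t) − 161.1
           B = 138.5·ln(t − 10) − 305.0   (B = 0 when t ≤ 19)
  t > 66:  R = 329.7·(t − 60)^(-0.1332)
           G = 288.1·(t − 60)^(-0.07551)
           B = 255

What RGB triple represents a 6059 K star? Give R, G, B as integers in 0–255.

R=255, G=247, B=238

t = 6059/100 = 60.59; the t ≤ 66 branch applies.
R = 255 by definition for t ≤ 66.
G = 99.47·ln 60.59 − 161.1 = 99.47·4.1041 − 161.1 = 247.138.
B = 138.5·ln(60.59 − 10) − 305.0 = 138.5·ln 50.59 − 305.0 = 138.5·3.9238 − 305.0 = 238.440.
Rounded: (255, 247, 238).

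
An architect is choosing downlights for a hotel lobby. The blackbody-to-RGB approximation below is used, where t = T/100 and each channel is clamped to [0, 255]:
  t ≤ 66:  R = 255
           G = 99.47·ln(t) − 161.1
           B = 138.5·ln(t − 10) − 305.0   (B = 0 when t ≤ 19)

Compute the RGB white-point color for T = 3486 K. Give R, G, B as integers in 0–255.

R=255, G=192, B=140

t = 3486/100 = 34.86; the t ≤ 66 branch applies.
R = 255 by definition for t ≤ 66.
G = 99.47·ln 34.86 − 161.1 = 99.47·3.5513 − 161.1 = 192.152.
B = 138.5·ln(34.86 − 10) − 305.0 = 138.5·ln 24.86 − 305.0 = 138.5·3.2133 − 305.0 = 140.037.
Rounded: (255, 192, 140).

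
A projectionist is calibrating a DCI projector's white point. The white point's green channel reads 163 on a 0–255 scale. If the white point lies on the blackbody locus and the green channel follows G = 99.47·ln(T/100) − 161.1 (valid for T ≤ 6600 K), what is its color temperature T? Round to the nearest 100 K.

ln t = (163 + 161.1) / 99.47 = 3.2583.
t = e^3.2583 = 26.004.
T = 100·t = 2600 K → 2600 K to the nearest 100 K.

2600 K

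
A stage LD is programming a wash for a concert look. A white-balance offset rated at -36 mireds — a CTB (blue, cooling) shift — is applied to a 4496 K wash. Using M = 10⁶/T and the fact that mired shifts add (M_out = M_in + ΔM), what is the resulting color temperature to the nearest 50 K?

5350 K

M_in = 10⁶/4496 = 222.42 mireds.
M_out = 222.42 + (-36) = 186.42 mireds.
T_out = 10⁶/186.42 = 5364.2 K → 5350 K.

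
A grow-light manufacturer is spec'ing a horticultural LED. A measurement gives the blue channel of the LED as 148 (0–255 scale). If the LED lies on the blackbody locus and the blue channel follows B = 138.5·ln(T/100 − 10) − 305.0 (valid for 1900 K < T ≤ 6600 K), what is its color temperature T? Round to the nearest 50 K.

3650 K

ln(t − 10) = (148 + 305.0) / 138.5 = 3.2708.
t − 10 = e^3.2708 = 26.331, so t = 36.331.
T = 100·t = 3633 K → 3650 K to the nearest 50 K.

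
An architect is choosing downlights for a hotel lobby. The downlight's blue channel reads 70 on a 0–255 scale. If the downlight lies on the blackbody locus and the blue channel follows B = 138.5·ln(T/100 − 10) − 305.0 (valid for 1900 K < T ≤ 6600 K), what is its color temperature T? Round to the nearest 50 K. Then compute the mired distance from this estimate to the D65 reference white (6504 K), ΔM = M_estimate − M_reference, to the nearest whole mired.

ln(t − 10) = (70 + 305.0) / 138.5 = 2.7076.
t − 10 = e^2.7076 = 14.993, so t = 24.993.
T = 100·t = 2499 K → 2500 K to the nearest 50 K.
M_estimate = 10⁶/2500 = 400.00; M_reference = 10⁶/6504 = 153.75.
ΔM = 400.00 − 153.75 = 246.25 → +246 mireds.

+246 mireds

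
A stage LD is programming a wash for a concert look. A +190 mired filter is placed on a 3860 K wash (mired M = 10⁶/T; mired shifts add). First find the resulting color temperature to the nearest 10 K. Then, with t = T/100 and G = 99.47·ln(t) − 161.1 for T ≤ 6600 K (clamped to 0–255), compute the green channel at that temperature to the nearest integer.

M_in = 10⁶/3860 = 259.07; M_out = 259.07 + (+190) = 449.07.
T_out = 10⁶/449.07 = 2226.8 K → 2230 K; t = 22.3.
G = 99.47·ln 22.3 − 161.1 = 99.47·3.1046 − 161.1 = 147.713.
Rounded: 148.

148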